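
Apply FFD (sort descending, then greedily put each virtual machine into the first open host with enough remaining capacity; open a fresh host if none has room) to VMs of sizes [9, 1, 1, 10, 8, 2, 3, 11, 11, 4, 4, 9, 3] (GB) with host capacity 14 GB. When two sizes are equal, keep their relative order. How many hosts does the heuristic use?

Sorted descending: 11, 11, 10, 9, 9, 8, 4, 4, 3, 3, 2, 1, 1.
  11 → host 1 (new)  [load 11/14]
  11 → host 2 (new)  [load 11/14]
  10 → host 3 (new)  [load 10/14]
  9 → host 4 (new)  [load 9/14]
  9 → host 5 (new)  [load 9/14]
  8 → host 6 (new)  [load 8/14]
  4 → host 3  [load 14/14]
  4 → host 4  [load 13/14]
  3 → host 1  [load 14/14]
  3 → host 2  [load 14/14]
  2 → host 5  [load 11/14]
  1 → host 4  [load 14/14]
  1 → host 5  [load 12/14]
6 hosts opened.

6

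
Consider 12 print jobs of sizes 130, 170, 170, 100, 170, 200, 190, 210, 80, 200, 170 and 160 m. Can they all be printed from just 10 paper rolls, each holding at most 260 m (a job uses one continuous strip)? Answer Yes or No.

A valid assignment using 10 paper rolls:
  roll 1: 210 = 210
  roll 2: 200 = 200
  roll 3: 200 = 200
  roll 4: 190 = 190
  roll 5: 170 + 80 = 250
  roll 6: 170 = 170
  roll 7: 170 = 170
  roll 8: 170 = 170
  roll 9: 160 + 100 = 260
  roll 10: 130 = 130
Every load is within 260 m, so 10 paper rolls suffice.

Yes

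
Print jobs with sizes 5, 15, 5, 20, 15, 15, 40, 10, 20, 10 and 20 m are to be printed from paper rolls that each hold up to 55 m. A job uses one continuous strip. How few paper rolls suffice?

4

Total = 40 + 20 + 20 + 20 + 15 + 15 + 15 + 10 + 10 + 5 + 5 = 175 m.
Lower bound: ⌈175/55⌉ = 4 paper rolls.
A packing using 4 paper rolls:
  roll 1: 40 + 15 = 55
  roll 2: 20 + 20 + 15 = 55
  roll 3: 20 + 15 + 10 + 10 = 55
  roll 4: 5 + 5 = 10
This matches the lower bound, so 4 is optimal.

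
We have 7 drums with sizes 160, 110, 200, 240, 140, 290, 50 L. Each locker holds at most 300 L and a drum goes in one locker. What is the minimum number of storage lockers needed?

5

Total = 290 + 240 + 200 + 160 + 140 + 110 + 50 = 1190 L.
Lower bound: ⌈1190/300⌉ = 4 storage lockers.
A packing using 5 storage lockers:
  locker 1: 290 = 290
  locker 2: 240 + 50 = 290
  locker 3: 200 = 200
  locker 4: 160 + 140 = 300
  locker 5: 110 = 110
No arrangement into 4 storage lockers stays within capacity, so 5 is optimal.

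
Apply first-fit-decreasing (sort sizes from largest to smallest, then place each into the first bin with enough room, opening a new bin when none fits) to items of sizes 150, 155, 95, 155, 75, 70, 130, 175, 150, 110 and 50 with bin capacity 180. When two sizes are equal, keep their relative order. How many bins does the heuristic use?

8

Sorted descending: 175, 155, 155, 150, 150, 130, 110, 95, 75, 70, 50.
  175 → bin 1 (new)  [load 175/180]
  155 → bin 2 (new)  [load 155/180]
  155 → bin 3 (new)  [load 155/180]
  150 → bin 4 (new)  [load 150/180]
  150 → bin 5 (new)  [load 150/180]
  130 → bin 6 (new)  [load 130/180]
  110 → bin 7 (new)  [load 110/180]
  95 → bin 8 (new)  [load 95/180]
  75 → bin 8  [load 170/180]
  70 → bin 7  [load 180/180]
  50 → bin 6  [load 180/180]
8 bins opened.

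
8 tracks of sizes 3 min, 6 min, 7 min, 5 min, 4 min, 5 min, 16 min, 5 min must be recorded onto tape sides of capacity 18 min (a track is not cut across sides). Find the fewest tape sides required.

Total = 16 + 7 + 6 + 5 + 5 + 5 + 4 + 3 = 51 min.
Lower bound: ⌈51/18⌉ = 3 tape sides.
A packing using 3 tape sides:
  side 1: 16 = 16
  side 2: 7 + 6 + 5 = 18
  side 3: 5 + 5 + 4 + 3 = 17
This matches the lower bound, so 3 is optimal.

3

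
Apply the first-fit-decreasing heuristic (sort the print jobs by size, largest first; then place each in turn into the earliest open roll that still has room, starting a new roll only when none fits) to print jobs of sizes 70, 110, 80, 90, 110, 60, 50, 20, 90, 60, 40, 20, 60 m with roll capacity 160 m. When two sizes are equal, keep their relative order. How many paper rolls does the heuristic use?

6

Sorted descending: 110, 110, 90, 90, 80, 70, 60, 60, 60, 50, 40, 20, 20.
  110 → roll 1 (new)  [load 110/160]
  110 → roll 2 (new)  [load 110/160]
  90 → roll 3 (new)  [load 90/160]
  90 → roll 4 (new)  [load 90/160]
  80 → roll 5 (new)  [load 80/160]
  70 → roll 3  [load 160/160]
  60 → roll 4  [load 150/160]
  60 → roll 5  [load 140/160]
  60 → roll 6 (new)  [load 60/160]
  50 → roll 1  [load 160/160]
  40 → roll 2  [load 150/160]
  20 → roll 5  [load 160/160]
  20 → roll 6  [load 80/160]
6 paper rolls opened.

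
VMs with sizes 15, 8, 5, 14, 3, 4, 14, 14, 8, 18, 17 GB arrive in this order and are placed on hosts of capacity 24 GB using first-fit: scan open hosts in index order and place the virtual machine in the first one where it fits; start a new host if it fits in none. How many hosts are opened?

  15 → host 1 (new)  [load 15/24]
  8 → host 1  [load 23/24]
  5 → host 2 (new)  [load 5/24]
  14 → host 2  [load 19/24]
  3 → host 2  [load 22/24]
  4 → host 3 (new)  [load 4/24]
  14 → host 3  [load 18/24]
  14 → host 4 (new)  [load 14/24]
  8 → host 4  [load 22/24]
  18 → host 5 (new)  [load 18/24]
  17 → host 6 (new)  [load 17/24]
6 hosts opened.

6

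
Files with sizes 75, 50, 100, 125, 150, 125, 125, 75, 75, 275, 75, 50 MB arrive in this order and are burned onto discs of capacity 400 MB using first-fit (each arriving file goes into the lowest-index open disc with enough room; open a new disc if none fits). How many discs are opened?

  75 → disc 1 (new)  [load 75/400]
  50 → disc 1  [load 125/400]
  100 → disc 1  [load 225/400]
  125 → disc 1  [load 350/400]
  150 → disc 2 (new)  [load 150/400]
  125 → disc 2  [load 275/400]
  125 → disc 2  [load 400/400]
  75 → disc 3 (new)  [load 75/400]
  75 → disc 3  [load 150/400]
  275 → disc 4 (new)  [load 275/400]
  75 → disc 3  [load 225/400]
  50 → disc 1  [load 400/400]
4 discs opened.

4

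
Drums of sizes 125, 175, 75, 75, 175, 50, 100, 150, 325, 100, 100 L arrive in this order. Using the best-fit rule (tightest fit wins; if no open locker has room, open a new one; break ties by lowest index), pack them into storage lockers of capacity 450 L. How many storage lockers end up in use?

  125 → locker 1 (new)  [load 125/450]
  175 → locker 1  [load 300/450]
  75 → locker 1  [load 375/450]
  75 → locker 1  [load 450/450]
  175 → locker 2 (new)  [load 175/450]
  50 → locker 2  [load 225/450]
  100 → locker 2  [load 325/450]
  150 → locker 3 (new)  [load 150/450]
  325 → locker 4 (new)  [load 325/450]
  100 → locker 2  [load 425/450]
  100 → locker 4  [load 425/450]
4 storage lockers opened.

4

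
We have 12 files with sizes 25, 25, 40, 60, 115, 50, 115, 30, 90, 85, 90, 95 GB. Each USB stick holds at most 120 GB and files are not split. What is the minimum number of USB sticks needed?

8

Total = 115 + 115 + 95 + 90 + 90 + 85 + 60 + 50 + 40 + 30 + 25 + 25 = 820 GB.
Lower bound: ⌈820/120⌉ = 7 USB sticks.
A packing using 8 USB sticks:
  USB stick 1: 115 = 115
  USB stick 2: 115 = 115
  USB stick 3: 95 + 25 = 120
  USB stick 4: 90 + 30 = 120
  USB stick 5: 90 + 25 = 115
  USB stick 6: 85 = 85
  USB stick 7: 60 + 50 = 110
  USB stick 8: 40 = 40
No arrangement into 7 USB sticks stays within capacity, so 8 is optimal.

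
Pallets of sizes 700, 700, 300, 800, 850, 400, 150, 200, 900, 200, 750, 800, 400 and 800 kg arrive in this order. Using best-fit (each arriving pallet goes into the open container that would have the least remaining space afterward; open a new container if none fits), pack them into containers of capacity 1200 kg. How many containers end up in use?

8

  700 → container 1 (new)  [load 700/1200]
  700 → container 2 (new)  [load 700/1200]
  300 → container 1  [load 1000/1200]
  800 → container 3 (new)  [load 800/1200]
  850 → container 4 (new)  [load 850/1200]
  400 → container 3  [load 1200/1200]
  150 → container 1  [load 1150/1200]
  200 → container 4  [load 1050/1200]
  900 → container 5 (new)  [load 900/1200]
  200 → container 5  [load 1100/1200]
  750 → container 6 (new)  [load 750/1200]
  800 → container 7 (new)  [load 800/1200]
  400 → container 7  [load 1200/1200]
  800 → container 8 (new)  [load 800/1200]
8 containers opened.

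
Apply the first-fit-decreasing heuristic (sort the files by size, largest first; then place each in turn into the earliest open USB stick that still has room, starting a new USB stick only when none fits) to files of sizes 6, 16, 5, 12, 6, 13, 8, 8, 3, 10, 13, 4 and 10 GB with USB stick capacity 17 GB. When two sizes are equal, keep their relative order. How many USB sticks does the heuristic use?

Sorted descending: 16, 13, 13, 12, 10, 10, 8, 8, 6, 6, 5, 4, 3.
  16 → USB stick 1 (new)  [load 16/17]
  13 → USB stick 2 (new)  [load 13/17]
  13 → USB stick 3 (new)  [load 13/17]
  12 → USB stick 4 (new)  [load 12/17]
  10 → USB stick 5 (new)  [load 10/17]
  10 → USB stick 6 (new)  [load 10/17]
  8 → USB stick 7 (new)  [load 8/17]
  8 → USB stick 7  [load 16/17]
  6 → USB stick 5  [load 16/17]
  6 → USB stick 6  [load 16/17]
  5 → USB stick 4  [load 17/17]
  4 → USB stick 2  [load 17/17]
  3 → USB stick 3  [load 16/17]
7 USB sticks opened.

7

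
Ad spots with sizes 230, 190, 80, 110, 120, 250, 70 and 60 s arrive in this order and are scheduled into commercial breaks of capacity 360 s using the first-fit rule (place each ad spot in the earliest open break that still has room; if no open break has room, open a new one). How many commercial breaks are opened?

4

  230 → break 1 (new)  [load 230/360]
  190 → break 2 (new)  [load 190/360]
  80 → break 1  [load 310/360]
  110 → break 2  [load 300/360]
  120 → break 3 (new)  [load 120/360]
  250 → break 4 (new)  [load 250/360]
  70 → break 3  [load 190/360]
  60 → break 2  [load 360/360]
4 commercial breaks opened.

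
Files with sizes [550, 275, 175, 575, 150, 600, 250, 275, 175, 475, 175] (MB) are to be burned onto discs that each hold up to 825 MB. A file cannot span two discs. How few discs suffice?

Total = 600 + 575 + 550 + 475 + 275 + 275 + 250 + 175 + 175 + 175 + 150 = 3675 MB.
Lower bound: ⌈3675/825⌉ = 5 discs.
A packing using 5 discs:
  disc 1: 600 + 175 = 775
  disc 2: 575 + 250 = 825
  disc 3: 550 + 275 = 825
  disc 4: 475 + 275 = 750
  disc 5: 175 + 175 + 150 = 500
This matches the lower bound, so 5 is optimal.

5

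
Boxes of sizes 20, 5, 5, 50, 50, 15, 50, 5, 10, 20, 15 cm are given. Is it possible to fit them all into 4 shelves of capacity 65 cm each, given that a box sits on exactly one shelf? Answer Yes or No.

Yes

A valid assignment using 4 shelves:
  shelf 1: 50 + 15 = 65
  shelf 2: 50 + 15 = 65
  shelf 3: 50 + 10 + 5 = 65
  shelf 4: 20 + 20 + 5 + 5 = 50
Every load is within 65 cm, so 4 shelves suffice.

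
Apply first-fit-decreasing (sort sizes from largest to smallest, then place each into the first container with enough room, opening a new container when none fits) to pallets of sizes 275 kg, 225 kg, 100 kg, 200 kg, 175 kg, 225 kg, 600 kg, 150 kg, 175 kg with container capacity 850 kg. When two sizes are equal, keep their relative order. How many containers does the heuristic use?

Sorted descending: 600, 275, 225, 225, 200, 175, 175, 150, 100.
  600 → container 1 (new)  [load 600/850]
  275 → container 2 (new)  [load 275/850]
  225 → container 1  [load 825/850]
  225 → container 2  [load 500/850]
  200 → container 2  [load 700/850]
  175 → container 3 (new)  [load 175/850]
  175 → container 3  [load 350/850]
  150 → container 2  [load 850/850]
  100 → container 3  [load 450/850]
3 containers opened.

3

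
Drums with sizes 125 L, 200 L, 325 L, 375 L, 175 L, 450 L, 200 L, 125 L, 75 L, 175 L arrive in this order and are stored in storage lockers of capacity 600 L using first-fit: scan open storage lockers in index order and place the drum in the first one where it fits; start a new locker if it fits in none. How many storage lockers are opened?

5

  125 → locker 1 (new)  [load 125/600]
  200 → locker 1  [load 325/600]
  325 → locker 2 (new)  [load 325/600]
  375 → locker 3 (new)  [load 375/600]
  175 → locker 1  [load 500/600]
  450 → locker 4 (new)  [load 450/600]
  200 → locker 2  [load 525/600]
  125 → locker 3  [load 500/600]
  75 → locker 1  [load 575/600]
  175 → locker 5 (new)  [load 175/600]
5 storage lockers opened.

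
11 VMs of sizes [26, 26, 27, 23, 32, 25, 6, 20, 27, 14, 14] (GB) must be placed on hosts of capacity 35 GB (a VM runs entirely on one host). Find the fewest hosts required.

Total = 32 + 27 + 27 + 26 + 26 + 25 + 23 + 20 + 14 + 14 + 6 = 240 GB.
Lower bound: ⌈240/35⌉ = 7 hosts.
Also, 8 VMs each exceed 35/2 GB, and no two of those can share a host, so at least 8 hosts are needed.
A packing using 9 hosts:
  host 1: 32 = 32
  host 2: 27 + 6 = 33
  host 3: 27 = 27
  host 4: 26 = 26
  host 5: 26 = 26
  host 6: 25 = 25
  host 7: 23 = 23
  host 8: 20 + 14 = 34
  host 9: 14 = 14
No arrangement into 8 hosts stays within capacity, so 9 is optimal.

9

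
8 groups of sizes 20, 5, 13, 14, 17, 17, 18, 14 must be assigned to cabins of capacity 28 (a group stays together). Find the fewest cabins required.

Total = 20 + 18 + 17 + 17 + 14 + 14 + 13 + 5 = 118.
Lower bound: ⌈118/28⌉ = 5 cabins.
A packing using 6 cabins:
  cabin 1: 20 + 5 = 25
  cabin 2: 18 = 18
  cabin 3: 17 = 17
  cabin 4: 17 = 17
  cabin 5: 14 + 14 = 28
  cabin 6: 13 = 13
No arrangement into 5 cabins stays within capacity, so 6 is optimal.

6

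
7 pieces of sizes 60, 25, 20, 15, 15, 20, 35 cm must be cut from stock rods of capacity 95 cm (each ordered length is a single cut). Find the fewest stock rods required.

2

Total = 60 + 35 + 25 + 20 + 20 + 15 + 15 = 190 cm.
Lower bound: ⌈190/95⌉ = 2 stock rods.
A packing using 2 stock rods:
  stock rod 1: 60 + 35 = 95
  stock rod 2: 25 + 20 + 20 + 15 + 15 = 95
This matches the lower bound, so 2 is optimal.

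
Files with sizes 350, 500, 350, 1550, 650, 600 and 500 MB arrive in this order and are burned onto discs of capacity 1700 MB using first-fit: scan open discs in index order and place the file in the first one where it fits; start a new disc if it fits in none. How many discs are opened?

  350 → disc 1 (new)  [load 350/1700]
  500 → disc 1  [load 850/1700]
  350 → disc 1  [load 1200/1700]
  1550 → disc 2 (new)  [load 1550/1700]
  650 → disc 3 (new)  [load 650/1700]
  600 → disc 3  [load 1250/1700]
  500 → disc 1  [load 1700/1700]
3 discs opened.

3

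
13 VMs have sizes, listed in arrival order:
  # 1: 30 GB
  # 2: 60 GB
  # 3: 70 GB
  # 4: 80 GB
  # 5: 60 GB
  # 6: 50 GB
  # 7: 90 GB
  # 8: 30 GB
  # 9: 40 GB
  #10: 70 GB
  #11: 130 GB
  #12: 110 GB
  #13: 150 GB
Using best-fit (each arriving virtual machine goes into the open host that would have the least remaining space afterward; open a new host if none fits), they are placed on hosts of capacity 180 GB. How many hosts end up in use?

  30 → host 1 (new)  [load 30/180]
  60 → host 1  [load 90/180]
  70 → host 1  [load 160/180]
  80 → host 2 (new)  [load 80/180]
  60 → host 2  [load 140/180]
  50 → host 3 (new)  [load 50/180]
  90 → host 3  [load 140/180]
  30 → host 2  [load 170/180]
  40 → host 3  [load 180/180]
  70 → host 4 (new)  [load 70/180]
  130 → host 5 (new)  [load 130/180]
  110 → host 4  [load 180/180]
  150 → host 6 (new)  [load 150/180]
6 hosts opened.

6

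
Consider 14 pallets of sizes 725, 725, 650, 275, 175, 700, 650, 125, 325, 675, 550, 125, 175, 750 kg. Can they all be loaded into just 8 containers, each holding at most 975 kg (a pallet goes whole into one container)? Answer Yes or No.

A valid assignment using 8 containers:
  container 1: 750 + 175 = 925
  container 2: 725 + 175 = 900
  container 3: 725 + 125 + 125 = 975
  container 4: 700 + 275 = 975
  container 5: 675 = 675
  container 6: 650 + 325 = 975
  container 7: 650 = 650
  container 8: 550 = 550
Every load is within 975 kg, so 8 containers suffice.

Yes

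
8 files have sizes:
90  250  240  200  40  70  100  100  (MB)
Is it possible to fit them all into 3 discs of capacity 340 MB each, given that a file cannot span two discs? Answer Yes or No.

No

Total = 1090 MB; ⌈1090/340⌉ = 4.
At least 4 discs are required, but only 3 are allowed.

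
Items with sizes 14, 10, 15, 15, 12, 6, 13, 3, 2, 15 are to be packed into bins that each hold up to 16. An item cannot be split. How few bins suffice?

Total = 15 + 15 + 15 + 14 + 13 + 12 + 10 + 6 + 3 + 2 = 105.
Lower bound: ⌈105/16⌉ = 7 bins.
A packing using 7 bins:
  bin 1: 15 = 15
  bin 2: 15 = 15
  bin 3: 15 = 15
  bin 4: 14 + 2 = 16
  bin 5: 13 + 3 = 16
  bin 6: 12 = 12
  bin 7: 10 + 6 = 16
This matches the lower bound, so 7 is optimal.

7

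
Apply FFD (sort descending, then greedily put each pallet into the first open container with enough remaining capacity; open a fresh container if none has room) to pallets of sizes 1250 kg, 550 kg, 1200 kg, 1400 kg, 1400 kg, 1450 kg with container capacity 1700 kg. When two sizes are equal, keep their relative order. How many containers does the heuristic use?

Sorted descending: 1450, 1400, 1400, 1250, 1200, 550.
  1450 → container 1 (new)  [load 1450/1700]
  1400 → container 2 (new)  [load 1400/1700]
  1400 → container 3 (new)  [load 1400/1700]
  1250 → container 4 (new)  [load 1250/1700]
  1200 → container 5 (new)  [load 1200/1700]
  550 → container 6 (new)  [load 550/1700]
6 containers opened.

6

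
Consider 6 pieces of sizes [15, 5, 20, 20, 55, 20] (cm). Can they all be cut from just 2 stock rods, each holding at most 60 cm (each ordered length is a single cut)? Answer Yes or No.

Total = 135 cm; ⌈135/60⌉ = 3.
At least 3 stock rods are required, but only 2 are allowed.

No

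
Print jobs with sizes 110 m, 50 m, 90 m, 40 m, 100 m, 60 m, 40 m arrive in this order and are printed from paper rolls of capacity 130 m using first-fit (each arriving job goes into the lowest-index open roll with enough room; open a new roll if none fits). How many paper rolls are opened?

5

  110 → roll 1 (new)  [load 110/130]
  50 → roll 2 (new)  [load 50/130]
  90 → roll 3 (new)  [load 90/130]
  40 → roll 2  [load 90/130]
  100 → roll 4 (new)  [load 100/130]
  60 → roll 5 (new)  [load 60/130]
  40 → roll 2  [load 130/130]
5 paper rolls opened.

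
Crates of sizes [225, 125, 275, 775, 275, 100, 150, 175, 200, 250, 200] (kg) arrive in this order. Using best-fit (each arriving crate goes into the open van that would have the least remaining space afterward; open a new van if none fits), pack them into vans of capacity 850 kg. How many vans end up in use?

  225 → van 1 (new)  [load 225/850]
  125 → van 1  [load 350/850]
  275 → van 1  [load 625/850]
  775 → van 2 (new)  [load 775/850]
  275 → van 3 (new)  [load 275/850]
  100 → van 1  [load 725/850]
  150 → van 3  [load 425/850]
  175 → van 3  [load 600/850]
  200 → van 3  [load 800/850]
  250 → van 4 (new)  [load 250/850]
  200 → van 4  [load 450/850]
4 vans opened.

4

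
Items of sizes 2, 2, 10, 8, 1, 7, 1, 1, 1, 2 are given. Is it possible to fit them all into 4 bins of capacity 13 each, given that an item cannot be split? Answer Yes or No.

A valid assignment using 3 bins:
  bin 1: 10 + 2 + 1 = 13
  bin 2: 8 + 2 + 2 + 1 = 13
  bin 3: 7 + 1 + 1 = 9
That uses only 3 ≤ 4, so 4 bins are enough.

Yes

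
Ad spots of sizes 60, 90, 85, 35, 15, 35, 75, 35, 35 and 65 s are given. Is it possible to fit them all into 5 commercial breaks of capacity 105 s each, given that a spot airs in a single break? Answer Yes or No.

Total = 530 s; ⌈530/105⌉ = 6.
At least 6 commercial breaks are required, but only 5 are allowed.

No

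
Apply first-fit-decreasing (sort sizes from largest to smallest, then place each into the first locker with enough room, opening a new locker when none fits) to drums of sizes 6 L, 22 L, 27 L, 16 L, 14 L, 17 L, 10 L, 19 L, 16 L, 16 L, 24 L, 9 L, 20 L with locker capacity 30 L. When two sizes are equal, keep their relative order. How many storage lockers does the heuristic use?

Sorted descending: 27, 24, 22, 20, 19, 17, 16, 16, 16, 14, 10, 9, 6.
  27 → locker 1 (new)  [load 27/30]
  24 → locker 2 (new)  [load 24/30]
  22 → locker 3 (new)  [load 22/30]
  20 → locker 4 (new)  [load 20/30]
  19 → locker 5 (new)  [load 19/30]
  17 → locker 6 (new)  [load 17/30]
  16 → locker 7 (new)  [load 16/30]
  16 → locker 8 (new)  [load 16/30]
  16 → locker 9 (new)  [load 16/30]
  14 → locker 7  [load 30/30]
  10 → locker 4  [load 30/30]
  9 → locker 5  [load 28/30]
  6 → locker 2  [load 30/30]
9 storage lockers opened.

9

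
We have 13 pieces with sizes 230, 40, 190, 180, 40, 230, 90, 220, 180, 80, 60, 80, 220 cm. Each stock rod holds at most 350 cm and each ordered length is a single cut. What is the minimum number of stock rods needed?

7

Total = 230 + 230 + 220 + 220 + 190 + 180 + 180 + 90 + 80 + 80 + 60 + 40 + 40 = 1840 cm.
Lower bound: ⌈1840/350⌉ = 6 stock rods.
Also, 7 pieces each exceed 175 cm, and no two of those can share a stock rod, so at least 7 stock rods are needed.
A packing using 7 stock rods:
  stock rod 1: 230 + 90 = 320
  stock rod 2: 230 + 80 + 40 = 350
  stock rod 3: 220 + 80 + 40 = 340
  stock rod 4: 220 + 60 = 280
  stock rod 5: 190 = 190
  stock rod 6: 180 = 180
  stock rod 7: 180 = 180
This matches the lower bound, so 7 is optimal.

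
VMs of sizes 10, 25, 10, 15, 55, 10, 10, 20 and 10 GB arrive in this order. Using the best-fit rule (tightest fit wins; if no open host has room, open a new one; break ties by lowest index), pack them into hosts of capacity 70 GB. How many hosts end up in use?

3

  10 → host 1 (new)  [load 10/70]
  25 → host 1  [load 35/70]
  10 → host 1  [load 45/70]
  15 → host 1  [load 60/70]
  55 → host 2 (new)  [load 55/70]
  10 → host 1  [load 70/70]
  10 → host 2  [load 65/70]
  20 → host 3 (new)  [load 20/70]
  10 → host 3  [load 30/70]
3 hosts opened.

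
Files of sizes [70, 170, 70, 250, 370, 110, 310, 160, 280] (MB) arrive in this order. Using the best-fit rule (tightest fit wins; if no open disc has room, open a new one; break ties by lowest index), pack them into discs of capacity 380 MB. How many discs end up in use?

  70 → disc 1 (new)  [load 70/380]
  170 → disc 1  [load 240/380]
  70 → disc 1  [load 310/380]
  250 → disc 2 (new)  [load 250/380]
  370 → disc 3 (new)  [load 370/380]
  110 → disc 2  [load 360/380]
  310 → disc 4 (new)  [load 310/380]
  160 → disc 5 (new)  [load 160/380]
  280 → disc 6 (new)  [load 280/380]
6 discs opened.

6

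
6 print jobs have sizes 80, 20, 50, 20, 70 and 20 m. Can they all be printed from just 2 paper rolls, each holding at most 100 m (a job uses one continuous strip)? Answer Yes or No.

Total = 260 m; ⌈260/100⌉ = 3.
At least 3 paper rolls are required, but only 2 are allowed.

No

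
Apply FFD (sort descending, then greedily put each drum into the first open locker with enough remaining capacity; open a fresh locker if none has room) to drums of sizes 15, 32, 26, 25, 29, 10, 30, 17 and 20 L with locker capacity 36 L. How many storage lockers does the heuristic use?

Sorted descending: 32, 30, 29, 26, 25, 20, 17, 15, 10.
  32 → locker 1 (new)  [load 32/36]
  30 → locker 2 (new)  [load 30/36]
  29 → locker 3 (new)  [load 29/36]
  26 → locker 4 (new)  [load 26/36]
  25 → locker 5 (new)  [load 25/36]
  20 → locker 6 (new)  [load 20/36]
  17 → locker 7 (new)  [load 17/36]
  15 → locker 6  [load 35/36]
  10 → locker 4  [load 36/36]
7 storage lockers opened.

7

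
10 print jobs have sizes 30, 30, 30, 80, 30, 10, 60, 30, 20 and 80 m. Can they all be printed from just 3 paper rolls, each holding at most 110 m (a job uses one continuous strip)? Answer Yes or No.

No

Total = 400 m; ⌈400/110⌉ = 4.
At least 4 paper rolls are required, but only 3 are allowed.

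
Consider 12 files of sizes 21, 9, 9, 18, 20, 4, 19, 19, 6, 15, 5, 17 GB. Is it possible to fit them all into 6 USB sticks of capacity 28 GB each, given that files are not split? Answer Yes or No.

No

Total = 162 GB; ⌈162/28⌉ = 6.
7 files each exceed half the capacity and cannot share a USB stick, forcing at least 7 USB sticks.
At least 7 USB sticks are required, but only 6 are allowed.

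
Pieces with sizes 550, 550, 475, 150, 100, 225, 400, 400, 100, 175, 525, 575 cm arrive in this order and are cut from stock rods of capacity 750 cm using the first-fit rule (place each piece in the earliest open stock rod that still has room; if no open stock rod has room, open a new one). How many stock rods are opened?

7

  550 → stock rod 1 (new)  [load 550/750]
  550 → stock rod 2 (new)  [load 550/750]
  475 → stock rod 3 (new)  [load 475/750]
  150 → stock rod 1  [load 700/750]
  100 → stock rod 2  [load 650/750]
  225 → stock rod 3  [load 700/750]
  400 → stock rod 4 (new)  [load 400/750]
  400 → stock rod 5 (new)  [load 400/750]
  100 → stock rod 2  [load 750/750]
  175 → stock rod 4  [load 575/750]
  525 → stock rod 6 (new)  [load 525/750]
  575 → stock rod 7 (new)  [load 575/750]
7 stock rods opened.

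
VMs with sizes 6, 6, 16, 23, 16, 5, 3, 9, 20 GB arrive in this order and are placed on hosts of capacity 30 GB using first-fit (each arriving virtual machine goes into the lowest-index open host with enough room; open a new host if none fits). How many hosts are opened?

  6 → host 1 (new)  [load 6/30]
  6 → host 1  [load 12/30]
  16 → host 1  [load 28/30]
  23 → host 2 (new)  [load 23/30]
  16 → host 3 (new)  [load 16/30]
  5 → host 2  [load 28/30]
  3 → host 3  [load 19/30]
  9 → host 3  [load 28/30]
  20 → host 4 (new)  [load 20/30]
4 hosts opened.

4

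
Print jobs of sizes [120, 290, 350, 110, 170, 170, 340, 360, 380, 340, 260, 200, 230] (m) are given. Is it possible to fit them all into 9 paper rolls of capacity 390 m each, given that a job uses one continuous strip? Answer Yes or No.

Total = 3320 m; ⌈3320/390⌉ = 9.
The bound of 9 does not rule out 9, but exhaustive search shows no assignment into 9 paper rolls of capacity 390 m exists — the minimum is 10.

No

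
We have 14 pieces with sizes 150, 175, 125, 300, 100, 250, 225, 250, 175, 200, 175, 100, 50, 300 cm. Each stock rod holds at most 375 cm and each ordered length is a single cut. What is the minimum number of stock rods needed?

Total = 300 + 300 + 250 + 250 + 225 + 200 + 175 + 175 + 175 + 150 + 125 + 100 + 100 + 50 = 2575 cm.
Lower bound: ⌈2575/375⌉ = 7 stock rods.
A packing using 8 stock rods:
  stock rod 1: 300 + 50 = 350
  stock rod 2: 300 = 300
  stock rod 3: 250 + 125 = 375
  stock rod 4: 250 + 100 = 350
  stock rod 5: 225 + 150 = 375
  stock rod 6: 200 + 175 = 375
  stock rod 7: 175 + 175 = 350
  stock rod 8: 100 = 100
No arrangement into 7 stock rods stays within capacity, so 8 is optimal.

8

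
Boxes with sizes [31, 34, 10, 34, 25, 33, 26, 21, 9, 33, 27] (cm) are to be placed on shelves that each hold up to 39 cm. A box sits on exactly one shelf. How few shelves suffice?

Total = 34 + 34 + 33 + 33 + 31 + 27 + 26 + 25 + 21 + 10 + 9 = 283 cm.
Lower bound: ⌈283/39⌉ = 8 shelves.
Also, 9 boxes each exceed 39/2 cm, and no two of those can share a shelf, so at least 9 shelves are needed.
A packing using 9 shelves:
  shelf 1: 34 = 34
  shelf 2: 34 = 34
  shelf 3: 33 = 33
  shelf 4: 33 = 33
  shelf 5: 31 = 31
  shelf 6: 27 + 10 = 37
  shelf 7: 26 + 9 = 35
  shelf 8: 25 = 25
  shelf 9: 21 = 21
This matches the lower bound, so 9 is optimal.

9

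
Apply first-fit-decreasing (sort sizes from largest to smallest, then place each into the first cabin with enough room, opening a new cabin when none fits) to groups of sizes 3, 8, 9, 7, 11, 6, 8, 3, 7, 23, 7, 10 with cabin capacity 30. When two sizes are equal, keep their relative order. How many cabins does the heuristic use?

Sorted descending: 23, 11, 10, 9, 8, 8, 7, 7, 7, 6, 3, 3.
  23 → cabin 1 (new)  [load 23/30]
  11 → cabin 2 (new)  [load 11/30]
  10 → cabin 2  [load 21/30]
  9 → cabin 2  [load 30/30]
  8 → cabin 3 (new)  [load 8/30]
  8 → cabin 3  [load 16/30]
  7 → cabin 1  [load 30/30]
  7 → cabin 3  [load 23/30]
  7 → cabin 3  [load 30/30]
  6 → cabin 4 (new)  [load 6/30]
  3 → cabin 4  [load 9/30]
  3 → cabin 4  [load 12/30]
4 cabins opened.

4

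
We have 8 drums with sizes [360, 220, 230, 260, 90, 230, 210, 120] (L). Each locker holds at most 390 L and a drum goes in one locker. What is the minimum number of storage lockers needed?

6

Total = 360 + 260 + 230 + 230 + 220 + 210 + 120 + 90 = 1720 L.
Lower bound: ⌈1720/390⌉ = 5 storage lockers.
Also, 6 drums each exceed 195 L, and no two of those can share a locker, so at least 6 storage lockers are needed.
A packing using 6 storage lockers:
  locker 1: 360 = 360
  locker 2: 260 + 120 = 380
  locker 3: 230 + 90 = 320
  locker 4: 230 = 230
  locker 5: 220 = 220
  locker 6: 210 = 210
This matches the lower bound, so 6 is optimal.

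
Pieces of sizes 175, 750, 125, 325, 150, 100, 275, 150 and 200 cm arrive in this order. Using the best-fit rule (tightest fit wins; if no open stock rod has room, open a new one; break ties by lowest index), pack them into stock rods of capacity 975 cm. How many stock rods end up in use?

3

  175 → stock rod 1 (new)  [load 175/975]
  750 → stock rod 1  [load 925/975]
  125 → stock rod 2 (new)  [load 125/975]
  325 → stock rod 2  [load 450/975]
  150 → stock rod 2  [load 600/975]
  100 → stock rod 2  [load 700/975]
  275 → stock rod 2  [load 975/975]
  150 → stock rod 3 (new)  [load 150/975]
  200 → stock rod 3  [load 350/975]
3 stock rods opened.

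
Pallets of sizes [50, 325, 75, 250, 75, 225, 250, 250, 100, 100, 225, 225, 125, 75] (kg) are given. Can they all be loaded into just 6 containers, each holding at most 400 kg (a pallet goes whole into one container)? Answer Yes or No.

Total = 2350 kg; ⌈2350/400⌉ = 6.
7 pallets each exceed half the capacity and cannot share a container, forcing at least 7 containers.
At least 7 containers are required, but only 6 are allowed.

No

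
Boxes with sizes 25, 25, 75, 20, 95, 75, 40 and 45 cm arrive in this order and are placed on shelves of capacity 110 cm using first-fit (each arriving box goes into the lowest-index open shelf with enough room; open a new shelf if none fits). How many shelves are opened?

5

  25 → shelf 1 (new)  [load 25/110]
  25 → shelf 1  [load 50/110]
  75 → shelf 2 (new)  [load 75/110]
  20 → shelf 1  [load 70/110]
  95 → shelf 3 (new)  [load 95/110]
  75 → shelf 4 (new)  [load 75/110]
  40 → shelf 1  [load 110/110]
  45 → shelf 5 (new)  [load 45/110]
5 shelves opened.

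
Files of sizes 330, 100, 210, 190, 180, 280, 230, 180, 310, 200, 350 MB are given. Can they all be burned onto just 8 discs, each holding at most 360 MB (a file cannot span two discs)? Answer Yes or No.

Total = 2560 MB; ⌈2560/360⌉ = 8.
The bound of 8 does not rule out 8, but exhaustive search shows no assignment into 8 discs of capacity 360 MB exists — the minimum is 9.

No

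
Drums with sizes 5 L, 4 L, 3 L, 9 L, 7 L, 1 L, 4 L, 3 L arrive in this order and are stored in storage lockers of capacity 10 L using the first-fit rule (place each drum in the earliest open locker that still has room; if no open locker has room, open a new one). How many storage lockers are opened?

4

  5 → locker 1 (new)  [load 5/10]
  4 → locker 1  [load 9/10]
  3 → locker 2 (new)  [load 3/10]
  9 → locker 3 (new)  [load 9/10]
  7 → locker 2  [load 10/10]
  1 → locker 1  [load 10/10]
  4 → locker 4 (new)  [load 4/10]
  3 → locker 4  [load 7/10]
4 storage lockers opened.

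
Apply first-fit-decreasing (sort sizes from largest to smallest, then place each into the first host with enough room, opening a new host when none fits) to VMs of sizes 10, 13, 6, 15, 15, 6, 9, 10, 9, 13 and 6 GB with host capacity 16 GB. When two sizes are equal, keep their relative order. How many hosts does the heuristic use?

Sorted descending: 15, 15, 13, 13, 10, 10, 9, 9, 6, 6, 6.
  15 → host 1 (new)  [load 15/16]
  15 → host 2 (new)  [load 15/16]
  13 → host 3 (new)  [load 13/16]
  13 → host 4 (new)  [load 13/16]
  10 → host 5 (new)  [load 10/16]
  10 → host 6 (new)  [load 10/16]
  9 → host 7 (new)  [load 9/16]
  9 → host 8 (new)  [load 9/16]
  6 → host 5  [load 16/16]
  6 → host 6  [load 16/16]
  6 → host 7  [load 15/16]
8 hosts opened.

8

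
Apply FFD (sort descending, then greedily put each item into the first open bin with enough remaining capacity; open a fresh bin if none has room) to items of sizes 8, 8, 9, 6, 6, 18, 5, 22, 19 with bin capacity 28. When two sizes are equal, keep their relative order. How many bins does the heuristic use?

4

Sorted descending: 22, 19, 18, 9, 8, 8, 6, 6, 5.
  22 → bin 1 (new)  [load 22/28]
  19 → bin 2 (new)  [load 19/28]
  18 → bin 3 (new)  [load 18/28]
  9 → bin 2  [load 28/28]
  8 → bin 3  [load 26/28]
  8 → bin 4 (new)  [load 8/28]
  6 → bin 1  [load 28/28]
  6 → bin 4  [load 14/28]
  5 → bin 4  [load 19/28]
4 bins opened.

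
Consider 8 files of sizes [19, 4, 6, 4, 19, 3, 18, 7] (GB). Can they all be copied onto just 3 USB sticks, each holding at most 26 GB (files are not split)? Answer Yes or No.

No

Total = 80 GB; ⌈80/26⌉ = 4.
At least 4 USB sticks are required, but only 3 are allowed.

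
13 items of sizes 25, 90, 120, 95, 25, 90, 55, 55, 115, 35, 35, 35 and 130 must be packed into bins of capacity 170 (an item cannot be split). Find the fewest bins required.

6

Total = 130 + 120 + 115 + 95 + 90 + 90 + 55 + 55 + 35 + 35 + 35 + 25 + 25 = 905.
Lower bound: ⌈905/170⌉ = 6 bins.
A packing using 6 bins:
  bin 1: 130 + 35 = 165
  bin 2: 120 + 35 = 155
  bin 3: 115 + 55 = 170
  bin 4: 95 + 55 = 150
  bin 5: 90 + 35 + 25 = 150
  bin 6: 90 + 25 = 115
This matches the lower bound, so 6 is optimal.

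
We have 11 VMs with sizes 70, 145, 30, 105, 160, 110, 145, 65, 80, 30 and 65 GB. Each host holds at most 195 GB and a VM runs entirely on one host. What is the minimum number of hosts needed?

Total = 160 + 145 + 145 + 110 + 105 + 80 + 70 + 65 + 65 + 30 + 30 = 1005 GB.
Lower bound: ⌈1005/195⌉ = 6 hosts.
A packing using 6 hosts:
  host 1: 160 + 30 = 190
  host 2: 145 + 30 = 175
  host 3: 145 = 145
  host 4: 110 + 80 = 190
  host 5: 105 + 70 = 175
  host 6: 65 + 65 = 130
This matches the lower bound, so 6 is optimal.

6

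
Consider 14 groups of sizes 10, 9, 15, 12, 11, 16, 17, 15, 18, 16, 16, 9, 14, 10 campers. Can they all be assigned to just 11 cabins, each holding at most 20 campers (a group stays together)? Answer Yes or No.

No

Total = 188 campers; ⌈188/20⌉ = 10.
The bound of 10 does not rule out 11, but exhaustive search shows no assignment into 11 cabins of capacity 20 campers exists — the minimum is 12.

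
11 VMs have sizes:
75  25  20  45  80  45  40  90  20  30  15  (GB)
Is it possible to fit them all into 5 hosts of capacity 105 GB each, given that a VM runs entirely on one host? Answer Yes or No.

Yes

A valid assignment using 5 hosts:
  host 1: 90 + 15 = 105
  host 2: 80 + 25 = 105
  host 3: 75 + 30 = 105
  host 4: 45 + 45 = 90
  host 5: 40 + 20 + 20 = 80
Every load is within 105 GB, so 5 hosts suffice.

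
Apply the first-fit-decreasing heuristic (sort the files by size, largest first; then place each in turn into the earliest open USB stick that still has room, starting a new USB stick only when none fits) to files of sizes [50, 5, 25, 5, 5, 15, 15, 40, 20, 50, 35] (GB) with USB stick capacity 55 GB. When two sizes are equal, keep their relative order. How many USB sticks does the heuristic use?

5

Sorted descending: 50, 50, 40, 35, 25, 20, 15, 15, 5, 5, 5.
  50 → USB stick 1 (new)  [load 50/55]
  50 → USB stick 2 (new)  [load 50/55]
  40 → USB stick 3 (new)  [load 40/55]
  35 → USB stick 4 (new)  [load 35/55]
  25 → USB stick 5 (new)  [load 25/55]
  20 → USB stick 4  [load 55/55]
  15 → USB stick 3  [load 55/55]
  15 → USB stick 5  [load 40/55]
  5 → USB stick 1  [load 55/55]
  5 → USB stick 2  [load 55/55]
  5 → USB stick 5  [load 45/55]
5 USB sticks opened.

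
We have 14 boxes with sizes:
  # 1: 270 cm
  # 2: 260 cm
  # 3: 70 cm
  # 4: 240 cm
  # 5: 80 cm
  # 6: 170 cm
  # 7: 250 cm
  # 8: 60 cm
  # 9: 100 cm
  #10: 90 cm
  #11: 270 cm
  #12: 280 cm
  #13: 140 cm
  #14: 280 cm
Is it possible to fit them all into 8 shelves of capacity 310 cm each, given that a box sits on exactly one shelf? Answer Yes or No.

Total = 2560 cm; ⌈2560/310⌉ = 9.
At least 9 shelves are required, but only 8 are allowed.

No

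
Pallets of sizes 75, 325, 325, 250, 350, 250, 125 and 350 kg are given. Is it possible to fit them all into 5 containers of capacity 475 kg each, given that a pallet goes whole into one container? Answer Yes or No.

No

Total = 2050 kg; ⌈2050/475⌉ = 5.
6 pallets each exceed half the capacity and cannot share a container, forcing at least 6 containers.
At least 6 containers are required, but only 5 are allowed.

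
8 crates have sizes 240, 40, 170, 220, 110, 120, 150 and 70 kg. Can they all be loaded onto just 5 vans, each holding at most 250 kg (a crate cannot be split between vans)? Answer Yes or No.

Yes

A valid assignment using 5 vans:
  van 1: 240 = 240
  van 2: 220 = 220
  van 3: 170 + 70 = 240
  van 4: 150 + 40 = 190
  van 5: 120 + 110 = 230
Every load is within 250 kg, so 5 vans suffice.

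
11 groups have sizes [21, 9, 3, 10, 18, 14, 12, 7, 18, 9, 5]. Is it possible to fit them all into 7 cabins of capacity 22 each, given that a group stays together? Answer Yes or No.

Yes

A valid assignment using 7 cabins:
  cabin 1: 21 = 21
  cabin 2: 18 + 3 = 21
  cabin 3: 18 = 18
  cabin 4: 14 + 7 = 21
  cabin 5: 12 + 10 = 22
  cabin 6: 9 + 9 = 18
  cabin 7: 5 = 5
Every load is within 22, so 7 cabins suffice.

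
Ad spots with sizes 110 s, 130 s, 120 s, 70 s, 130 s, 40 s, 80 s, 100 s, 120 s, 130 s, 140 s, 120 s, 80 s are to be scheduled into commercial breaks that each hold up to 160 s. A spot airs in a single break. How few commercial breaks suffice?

11

Total = 140 + 130 + 130 + 130 + 120 + 120 + 120 + 110 + 100 + 80 + 80 + 70 + 40 = 1370 s.
Lower bound: ⌈1370/160⌉ = 9 commercial breaks.
A packing using 11 commercial breaks:
  break 1: 140 = 140
  break 2: 130 = 130
  break 3: 130 = 130
  break 4: 130 = 130
  break 5: 120 + 40 = 160
  break 6: 120 = 120
  break 7: 120 = 120
  break 8: 110 = 110
  break 9: 100 = 100
  break 10: 80 + 80 = 160
  break 11: 70 = 70
No arrangement into 10 commercial breaks stays within capacity, so 11 is optimal.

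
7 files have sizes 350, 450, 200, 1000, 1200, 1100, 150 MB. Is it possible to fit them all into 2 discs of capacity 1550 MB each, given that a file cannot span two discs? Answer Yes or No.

No

Total = 4450 MB; ⌈4450/1550⌉ = 3.
At least 3 discs are required, but only 2 are allowed.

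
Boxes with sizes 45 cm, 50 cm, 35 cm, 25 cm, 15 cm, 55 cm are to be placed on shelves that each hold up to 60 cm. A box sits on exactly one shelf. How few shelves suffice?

4

Total = 55 + 50 + 45 + 35 + 25 + 15 = 225 cm.
Lower bound: ⌈225/60⌉ = 4 shelves.
A packing using 4 shelves:
  shelf 1: 55 = 55
  shelf 2: 50 = 50
  shelf 3: 45 + 15 = 60
  shelf 4: 35 + 25 = 60
This matches the lower bound, so 4 is optimal.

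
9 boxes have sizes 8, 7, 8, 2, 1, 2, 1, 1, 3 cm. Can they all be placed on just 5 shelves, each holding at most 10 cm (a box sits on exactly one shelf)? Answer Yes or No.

Yes

A valid assignment using 4 shelves:
  shelf 1: 8 + 2 = 10
  shelf 2: 8 + 2 = 10
  shelf 3: 7 + 3 = 10
  shelf 4: 1 + 1 + 1 = 3
That uses only 4 ≤ 5, so 5 shelves are enough.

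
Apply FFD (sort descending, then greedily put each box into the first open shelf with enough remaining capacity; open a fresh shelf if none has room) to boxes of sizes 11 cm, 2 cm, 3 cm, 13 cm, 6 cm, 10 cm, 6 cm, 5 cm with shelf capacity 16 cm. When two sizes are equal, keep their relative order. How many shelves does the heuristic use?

4

Sorted descending: 13, 11, 10, 6, 6, 5, 3, 2.
  13 → shelf 1 (new)  [load 13/16]
  11 → shelf 2 (new)  [load 11/16]
  10 → shelf 3 (new)  [load 10/16]
  6 → shelf 3  [load 16/16]
  6 → shelf 4 (new)  [load 6/16]
  5 → shelf 2  [load 16/16]
  3 → shelf 1  [load 16/16]
  2 → shelf 4  [load 8/16]
4 shelves opened.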